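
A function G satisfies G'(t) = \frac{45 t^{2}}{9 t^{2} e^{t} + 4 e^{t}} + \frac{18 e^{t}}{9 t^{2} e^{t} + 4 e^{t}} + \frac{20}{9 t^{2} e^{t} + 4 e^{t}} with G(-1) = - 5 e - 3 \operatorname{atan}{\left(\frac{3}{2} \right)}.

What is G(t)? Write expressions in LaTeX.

G(t) = \left(3 e^{t} \operatorname{atan}{\left(\frac{3 t}{2} \right)} - 5\right) e^{- t}

The integrand splits into summands that can be handled one at a time.
A general antiderivative is 3 \operatorname{atan}{\left(\frac{3 t}{2} \right)} - 5 e^{- t} + C.
The condition gives C = - 5 e - 3 \operatorname{atan}{\left(\frac{3}{2} \right)} - (- 5 e - 3 \operatorname{atan}{\left(\frac{3}{2} \right)}) = 0.
So G(t) = \left(3 e^{t} \operatorname{atan}{\left(\frac{3 t}{2} \right)} - 5\right) e^{- t}.
Check: d/dt[\left(3 e^{t} \operatorname{atan}{\left(\frac{3 t}{2} \right)} - 5\right) e^{- t}] = \frac{45 t^{2} + 18 e^{t} + 20}{9 t^{2} e^{t} + 4 e^{t}}, which equals G'(t).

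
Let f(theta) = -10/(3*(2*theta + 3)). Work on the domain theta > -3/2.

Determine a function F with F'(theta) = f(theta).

A first test for any F(theta): its theta-derivative must equal f(theta) identically.
Check: d/dtheta[-5*log(2*theta + 3)/3] = -10/(6*theta + 9), which equals f(theta).

An antiderivative is F(theta) = -5*log(2*theta + 3)/3.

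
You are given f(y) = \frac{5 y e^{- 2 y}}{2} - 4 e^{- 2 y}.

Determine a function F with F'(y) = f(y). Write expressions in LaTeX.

An antiderivative is F(y) = \frac{\left(11 - 10 y\right) e^{- 2 y}}{8}.

Recognize the product-rule pattern: f = u'v + uv' with u = \frac{11}{8} - \frac{5 y}{4}, v = e^{- 2 y}, so integration by parts undoes it.
Check: d/dy[\frac{\left(11 - 10 y\right) e^{- 2 y}}{8}] = \frac{\left(5 y - 8\right) e^{- 2 y}}{2}, which equals f(y).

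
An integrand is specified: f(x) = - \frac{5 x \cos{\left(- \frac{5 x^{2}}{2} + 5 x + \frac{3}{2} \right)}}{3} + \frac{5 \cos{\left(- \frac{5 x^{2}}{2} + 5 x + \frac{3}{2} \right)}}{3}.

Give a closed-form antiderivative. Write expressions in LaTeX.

f matches the chain-rule pattern g'(h)*h' with inner function h(x) = - \frac{5 x^{2}}{2} + 5 x + \frac{3}{2}; substituting u = h(x) collapses the integral.
Check: d/dx[\frac{\sin{\left(- \frac{5 x^{2}}{2} + 5 x + \frac{3}{2} \right)}}{3}] = - \frac{5 x \cos{\left(- \frac{5 x^{2}}{2} + 5 x + \frac{3}{2} \right)}}{3} + \frac{5 \cos{\left(- \frac{5 x^{2}}{2} + 5 x + \frac{3}{2} \right)}}{3} = f(x).

An antiderivative is F(x) = \frac{\sin{\left(- \frac{5 x^{2}}{2} + 5 x + \frac{3}{2} \right)}}{3}.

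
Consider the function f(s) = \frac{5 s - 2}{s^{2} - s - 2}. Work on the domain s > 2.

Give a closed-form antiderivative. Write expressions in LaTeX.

The denominator factors as \left(s - 2\right) \left(s + 1\right); partial fractions split f into directly integrable pieces: \frac{7}{3 \left(s + 1\right)} + \frac{8}{3 \left(s - 2\right)}.
Check: d/ds[\frac{8 \log{\left(s - 2 \right)}}{3} + \frac{7 \log{\left(s + 1 \right)}}{3}] = \frac{5 s - 2}{s^{2} - s - 2} = f(s).

An antiderivative is F(s) = \frac{8 \log{\left(s - 2 \right)}}{3} + \frac{7 \log{\left(s + 1 \right)}}{3}.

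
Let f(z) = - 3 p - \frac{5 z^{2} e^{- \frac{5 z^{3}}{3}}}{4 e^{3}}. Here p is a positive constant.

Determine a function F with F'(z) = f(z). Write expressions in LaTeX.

A first test for any F(z): its z-derivative must equal f(z) identically.
Check: d/dz[- 3 p z + \frac{e^{- \frac{5 z^{3}}{3} - 3}}{4}] = \frac{\left(- 12 p e^{3} e^{\frac{5 z^{3}}{3}} - 5 z^{2}\right) e^{- \frac{5 z^{3}}{3}}}{4 e^{3}}, which equals f(z).

An antiderivative is F(z) = - 3 p z + \frac{e^{- \frac{5 z^{3}}{3} - 3}}{4}.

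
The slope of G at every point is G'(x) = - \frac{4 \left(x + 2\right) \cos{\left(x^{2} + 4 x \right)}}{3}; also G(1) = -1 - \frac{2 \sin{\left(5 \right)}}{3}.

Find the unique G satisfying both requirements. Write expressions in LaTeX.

The substitution u = x^{2} + 4 x works: G'(x) is exactly (dG/du)*(du/dx) for that inner function.
A general antiderivative is - \frac{2 \sin{\left(x^{2} + 4 x \right)}}{3} + C.
The condition gives C = -1 - \frac{2 \sin{\left(5 \right)}}{3} - (- \frac{2 \sin{\left(5 \right)}}{3}) = -1.
So G(x) = - \frac{2 \sin{\left(x^{2} + 4 x \right)}}{3} - 1.
Check: d/dx[- \frac{2 \sin{\left(x^{2} + 4 x \right)}}{3} - 1] = - \frac{4 x \cos{\left(x^{2} + 4 x \right)}}{3} - \frac{8 \cos{\left(x^{2} + 4 x \right)}}{3}, which equals G'(x).

G(x) = - \frac{2 \sin{\left(x^{2} + 4 x \right)}}{3} - 1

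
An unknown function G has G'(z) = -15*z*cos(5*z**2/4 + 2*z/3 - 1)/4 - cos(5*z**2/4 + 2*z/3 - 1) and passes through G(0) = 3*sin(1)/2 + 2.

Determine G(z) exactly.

G'(z) matches the chain-rule pattern g'(h)*h' with inner function h(z) = 5*z**2/4 + 2*z/3 - 1; substituting u = h(z) collapses the integral.
A general antiderivative is -3*sin(5*z**2/4 + 2*z/3 - 1)/2 + C.
The condition gives C = 3*sin(1)/2 + 2 - (3*sin(1)/2) = 2.
So G(z) = 2 - 3*sin(5*z**2/4 + 2*z/3 - 1)/2.
Check: d/dz[2 - 3*sin(5*z**2/4 + 2*z/3 - 1)/2] = -15*z*cos(5*z**2/4 + 2*z/3 - 1)/4 - cos(5*z**2/4 + 2*z/3 - 1) = G'(z).

G(z) = 2 - 3*sin(5*z**2/4 + 2*z/3 - 1)/2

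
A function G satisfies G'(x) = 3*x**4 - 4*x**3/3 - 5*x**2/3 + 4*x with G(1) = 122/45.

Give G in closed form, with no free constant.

The integrand splits into summands that can be handled one at a time.
A general antiderivative is 3*x**5/5 - x**4/3 - 5*x**3/9 + 2*x**2 + C.
The condition gives C = 122/45 - (77/45) = 1.
So G(x) = (27*x**5 - 15*x**4 - 25*x**3 + 90*x**2 + 45)/45.
Check: d/dx[(27*x**5 - 15*x**4 - 25*x**3 + 90*x**2 + 45)/45] = 3*x**4 - 4*x**3/3 - 5*x**2/3 + 4*x = G'(x).

G(x) = (27*x**5 - 15*x**4 - 25*x**3 + 90*x**2 + 45)/45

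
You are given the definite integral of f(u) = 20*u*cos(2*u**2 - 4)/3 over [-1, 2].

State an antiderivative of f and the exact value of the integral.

f matches the chain-rule pattern g'(h)*h' with inner function h(u) = 2*u**2 - 4; substituting w = h(u) collapses the integral.
F(u) = 5*sin(2*u**2 - 4)/3 is an antiderivative of f.
Check: d/du[5*sin(2*u**2 - 4)/3] = 20*u*cos(2*u**2 - 4)/3 = f(u).
F(2) = 5*sin(4)/3; F(-1) = -5*sin(2)/3.
Integral = F(2) - F(-1) = 5*sin(4)/3 + 5*sin(2)/3.

Antiderivative: F(u) = 5*sin(2*u**2 - 4)/3; value = 5*sin(4)/3 + 5*sin(2)/3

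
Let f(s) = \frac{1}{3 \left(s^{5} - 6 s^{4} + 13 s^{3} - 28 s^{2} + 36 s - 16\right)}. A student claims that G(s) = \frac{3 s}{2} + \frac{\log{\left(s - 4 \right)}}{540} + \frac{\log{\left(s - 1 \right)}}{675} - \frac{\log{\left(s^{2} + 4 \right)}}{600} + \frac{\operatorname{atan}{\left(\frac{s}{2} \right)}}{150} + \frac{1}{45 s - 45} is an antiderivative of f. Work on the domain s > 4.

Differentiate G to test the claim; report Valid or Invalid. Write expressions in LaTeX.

d/ds[G] = \frac{9 s^{5} - 54 s^{4} + 117 s^{3} - 252 s^{2} + 324 s - 142}{6 s^{5} - 36 s^{4} + 78 s^{3} - 168 s^{2} + 216 s - 96}
d/ds[G] - f(s) = \frac{3}{2} != 0.

Invalid: d/ds[G] - f = \frac{3}{2}, which is not 0.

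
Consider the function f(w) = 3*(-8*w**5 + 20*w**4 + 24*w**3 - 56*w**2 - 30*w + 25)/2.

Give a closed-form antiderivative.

An antiderivative is F(w) = 2*(-w**2 + w + 5/2)**3.

f matches the chain-rule pattern g'(h)*h' with inner function h(w) = -w**2 + w + 5/2; substituting u = h(w) collapses the integral.
Check: d/dw[2*(-w**2 + w + 5/2)**3] = -12*w**5 + 30*w**4 + 36*w**3 - 84*w**2 - 45*w + 75/2, which equals f(w).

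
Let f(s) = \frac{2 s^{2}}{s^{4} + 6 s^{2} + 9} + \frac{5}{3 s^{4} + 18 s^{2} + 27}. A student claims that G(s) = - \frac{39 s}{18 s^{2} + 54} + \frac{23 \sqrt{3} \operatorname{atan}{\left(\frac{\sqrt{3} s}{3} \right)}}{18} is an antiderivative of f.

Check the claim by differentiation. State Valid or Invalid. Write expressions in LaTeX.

d/ds[G] = \frac{6 s^{2} + 5}{s^{4} + 6 s^{2} + 9}
d/ds[G] - f(s) = \frac{12 s^{2} + 10}{3 s^{4} + 18 s^{2} + 27} != 0.

Invalid: d/ds[G] - f = \frac{12 s^{2} + 10}{3 s^{4} + 18 s^{2} + 27}, which is not 0.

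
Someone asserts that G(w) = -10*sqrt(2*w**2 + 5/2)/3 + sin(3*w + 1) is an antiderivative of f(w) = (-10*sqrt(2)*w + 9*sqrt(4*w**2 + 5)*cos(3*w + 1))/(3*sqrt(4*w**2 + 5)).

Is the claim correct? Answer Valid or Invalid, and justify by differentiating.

d/dw[G] = (-20*sqrt(2)*w + 9*sqrt(4*w**2 + 5)*cos(3*w + 1))/(3*sqrt(4*w**2 + 5))
d/dw[G] - f(w) = -10*sqrt(2)*w/(3*sqrt(4*w**2 + 5)) != 0.

Invalid: d/dw[G] - f = -10*sqrt(2)*w/(3*sqrt(4*w**2 + 5)), which is not 0.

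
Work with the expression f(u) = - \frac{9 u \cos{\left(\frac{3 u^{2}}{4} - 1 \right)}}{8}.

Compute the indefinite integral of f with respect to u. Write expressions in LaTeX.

F(u) = - \frac{3 \sin{\left(\frac{3 u^{2}}{4} - 1 \right)}}{4} + C

The substitution w = \frac{3 u^{2}}{4} - 1 works: f is exactly (dF/dw)*(dw/du) for that inner function.
Check: d/du[- \frac{3 \sin{\left(\frac{3 u^{2}}{4} - 1 \right)}}{4}] = - \frac{9 u \cos{\left(\frac{3 u^{2}}{4} - 1 \right)}}{8} = f(u).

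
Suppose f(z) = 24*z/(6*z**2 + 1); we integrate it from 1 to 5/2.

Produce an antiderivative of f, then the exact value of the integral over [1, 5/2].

f matches the chain-rule pattern g'(h)*h' with inner function h(z) = 4*z**2 + 2/3; substituting u = h(z) collapses the integral.
F(z) = 2*log(4*z**2 + 2/3) is an antiderivative of f.
Check: d/dz[2*log(4*z**2 + 2/3)] = 24*z/(6*z**2 + 1) = f(z).
F(5/2) = 2*log(77/3); F(1) = 2*log(14/3).
Integral = F(5/2) - F(1) = -2*log(14/3) + 2*log(77/3).

Antiderivative: F(z) = 2*log(4*z**2 + 2/3); value = -2*log(14/3) + 2*log(77/3)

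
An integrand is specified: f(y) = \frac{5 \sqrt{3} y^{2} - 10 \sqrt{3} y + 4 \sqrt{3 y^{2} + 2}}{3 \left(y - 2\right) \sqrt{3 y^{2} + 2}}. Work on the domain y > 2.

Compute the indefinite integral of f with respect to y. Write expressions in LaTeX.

F(y) = \frac{5 \sqrt{y^{2} + \frac{2}{3}}}{3} + \frac{4 \log{\left(y - 2 \right)}}{3} + C

Recover f(y) by differentiating a candidate F(y); any mismatch rules it out.
Check: d/dy[\frac{5 \sqrt{y^{2} + \frac{2}{3}}}{3} + \frac{4 \log{\left(y - 2 \right)}}{3}] = \frac{5 \sqrt{3} y^{2} - 10 \sqrt{3} y + 4 \sqrt{3 y^{2} + 2}}{3 y \sqrt{3 y^{2} + 2} - 6 \sqrt{3 y^{2} + 2}}, which equals f(y).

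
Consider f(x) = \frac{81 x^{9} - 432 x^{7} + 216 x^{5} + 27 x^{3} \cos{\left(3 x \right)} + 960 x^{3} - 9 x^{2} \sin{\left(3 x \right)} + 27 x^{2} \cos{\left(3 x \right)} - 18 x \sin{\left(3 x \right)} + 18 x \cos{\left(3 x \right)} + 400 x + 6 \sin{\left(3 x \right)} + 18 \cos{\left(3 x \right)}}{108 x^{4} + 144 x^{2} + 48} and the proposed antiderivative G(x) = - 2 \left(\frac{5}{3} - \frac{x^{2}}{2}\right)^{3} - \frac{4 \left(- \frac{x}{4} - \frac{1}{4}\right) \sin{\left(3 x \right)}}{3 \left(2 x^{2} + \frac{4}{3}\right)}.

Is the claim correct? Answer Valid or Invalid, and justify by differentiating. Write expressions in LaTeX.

d/dx[G] = \frac{81 x^{9} - 432 x^{7} + 216 x^{5} + 27 x^{3} \cos{\left(3 x \right)} + 960 x^{3} - 9 x^{2} \sin{\left(3 x \right)} + 27 x^{2} \cos{\left(3 x \right)} - 18 x \sin{\left(3 x \right)} + 18 x \cos{\left(3 x \right)} + 400 x + 6 \sin{\left(3 x \right)} + 18 \cos{\left(3 x \right)}}{54 x^{4} + 72 x^{2} + 24}
d/dx[G] - f(x) = \frac{81 x^{9} - 432 x^{7} + 216 x^{5} + 27 x^{3} \cos{\left(3 x \right)} + 960 x^{3} - 9 x^{2} \sin{\left(3 x \right)} + 27 x^{2} \cos{\left(3 x \right)} - 18 x \sin{\left(3 x \right)} + 18 x \cos{\left(3 x \right)} + 400 x + 6 \sin{\left(3 x \right)} + 18 \cos{\left(3 x \right)}}{108 x^{4} + 144 x^{2} + 48} != 0.

Invalid: d/dx[G] - f = \frac{81 x^{9} - 432 x^{7} + 216 x^{5} + 27 x^{3} \cos{\left(3 x \right)} + 960 x^{3} - 9 x^{2} \sin{\left(3 x \right)} + 27 x^{2} \cos{\left(3 x \right)} - 18 x \sin{\left(3 x \right)} + 18 x \cos{\left(3 x \right)} + 400 x + 6 \sin{\left(3 x \right)} + 18 \cos{\left(3 x \right)}}{108 x^{4} + 144 x^{2} + 48}, which is not 0.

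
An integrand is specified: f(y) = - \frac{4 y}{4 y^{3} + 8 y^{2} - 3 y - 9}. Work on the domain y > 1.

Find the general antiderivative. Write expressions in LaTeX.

Factor the denominator (\left(y - 1\right) \left(2 y + 3\right)^{2}) and decompose: f = \frac{8}{25 \left(2 y + 3\right)} - \frac{12}{5 \left(2 y + 3\right)^{2}} - \frac{4}{25 \left(y - 1\right)}; each piece integrates to a log, atan, or power term.
Check: d/dy[- \frac{4 \log{\left(y - 1 \right)}}{25} + \frac{4 \log{\left(y + \frac{3}{2} \right)}}{25} + \frac{12}{20 y + 30}] = - \frac{4 y}{4 y^{3} + 8 y^{2} - 3 y - 9} = f(y).

F(y) = - \frac{4 \log{\left(y - 1 \right)}}{25} + \frac{4 \log{\left(y + \frac{3}{2} \right)}}{25} + \frac{12}{20 y + 30} + C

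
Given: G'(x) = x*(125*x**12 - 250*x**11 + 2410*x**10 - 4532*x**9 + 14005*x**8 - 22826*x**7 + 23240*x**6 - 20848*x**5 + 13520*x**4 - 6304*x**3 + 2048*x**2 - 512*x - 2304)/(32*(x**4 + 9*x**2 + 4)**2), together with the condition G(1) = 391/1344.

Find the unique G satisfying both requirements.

G(x) = 125*x**6/192 - 25*x**5/16 + 5*x**4/4 - x**3/3 + 4/(x**4 + 9*x**2 + 4)

Check a candidate G(x) by differentiating: d/dx[G] must match the given G'(x).
A general antiderivative is (5*x**2/4 - x)**3/3 + 4/(3*(x**4/3 + 3*x**2 + 4/3)) + C.
The condition gives C = 391/1344 - (391/1344) = 0.
So G(x) = 125*x**6/192 - 25*x**5/16 + 5*x**4/4 - x**3/3 + 4/(x**4 + 9*x**2 + 4).
Check: d/dx[125*x**6/192 - 25*x**5/16 + 5*x**4/4 - x**3/3 + 4/(x**4 + 9*x**2 + 4)] = (125*x**13 - 250*x**12 + 2410*x**11 - 4532*x**10 + 14005*x**9 - 22826*x**8 + 23240*x**7 - 20848*x**6 + 13520*x**5 - 6304*x**4 + 2048*x**3 - 512*x**2 - 2304*x)/(32*x**8 + 576*x**6 + 2848*x**4 + 2304*x**2 + 512), which equals G'(x).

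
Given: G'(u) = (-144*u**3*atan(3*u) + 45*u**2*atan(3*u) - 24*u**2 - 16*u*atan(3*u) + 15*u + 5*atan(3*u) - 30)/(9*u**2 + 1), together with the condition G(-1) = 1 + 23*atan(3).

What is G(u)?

G(u) = -8*u**2*atan(3*u) + 5*u*atan(3*u) - 10*atan(3*u) + 1

Recognize the product-rule pattern: G'(u) = v'r + vr' with v = -8*u**2 + 5*u - 10, r = atan(3*u), so integration by parts undoes it.
A general antiderivative is -2*(4*u**2 - 5*u/2 + 5)*atan(3*u) + C.
The condition gives C = 1 + 23*atan(3) - (23*atan(3)) = 1.
So G(u) = -8*u**2*atan(3*u) + 5*u*atan(3*u) - 10*atan(3*u) + 1.
Check: d/du[-8*u**2*atan(3*u) + 5*u*atan(3*u) - 10*atan(3*u) + 1] = (-144*u**3*atan(3*u) + 45*u**2*atan(3*u) - 24*u**2 - 16*u*atan(3*u) + 15*u + 5*atan(3*u) - 30)/(9*u**2 + 1) = G'(u).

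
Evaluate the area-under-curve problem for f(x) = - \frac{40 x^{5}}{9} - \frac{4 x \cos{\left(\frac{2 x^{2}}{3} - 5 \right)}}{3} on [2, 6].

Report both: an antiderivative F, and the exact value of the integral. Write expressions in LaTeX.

The integrand splits into summands that can be handled one at a time.
F(x) = - \frac{20 x^{6}}{27} - \sin{\left(\frac{2 x^{2}}{3} - 5 \right)} is an antiderivative of f.
Check: d/dx[- \frac{20 x^{6}}{27} - \sin{\left(\frac{2 x^{2}}{3} - 5 \right)}] = - \frac{40 x^{5}}{9} - \frac{4 x \cos{\left(\frac{2 x^{2}}{3} - 5 \right)}}{3} = f(x).
F(6) = -34560 - \sin{\left(19 \right)}; F(2) = - \frac{1280}{27} + \sin{\left(\frac{7}{3} \right)}.
Integral = F(6) - F(2) = - \frac{931840}{27} - \sin{\left(\frac{7}{3} \right)} - \sin{\left(19 \right)}.

Antiderivative: F(x) = - \frac{20 x^{6}}{27} - \sin{\left(\frac{2 x^{2}}{3} - 5 \right)}; value = - \frac{931840}{27} - \sin{\left(\frac{7}{3} \right)} - \sin{\left(19 \right)}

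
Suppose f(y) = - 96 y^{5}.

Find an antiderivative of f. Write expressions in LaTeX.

Check any antiderivative F(y) by computing F'(y) and comparing it with f(y).
Check: d/dy[- 16 y^{6}] = - 96 y^{5} = f(y).

An antiderivative is F(y) = - 16 y^{6}.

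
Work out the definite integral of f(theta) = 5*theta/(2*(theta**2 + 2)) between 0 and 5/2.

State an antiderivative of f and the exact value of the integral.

f matches the chain-rule pattern g'(h)*h' with inner function h(theta) = 2*theta**2 + 4; substituting u = h(theta) collapses the integral.
F(theta) = 5*log(theta**2 + 2)/4 is an antiderivative of f.
Check: d/dtheta[5*log(theta**2 + 2)/4] = 5*theta/(2*theta**2 + 4), which equals f(theta).
F(5/2) = 5*log(33/4)/4; F(0) = 5*log(2)/4.
Integral = F(5/2) - F(0) = -5*log(4)/4 + 5*log(33/2)/4.

Antiderivative: F(theta) = 5*log(theta**2 + 2)/4; value = -5*log(4)/4 + 5*log(33/2)/4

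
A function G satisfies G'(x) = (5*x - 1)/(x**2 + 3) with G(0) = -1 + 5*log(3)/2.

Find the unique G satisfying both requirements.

Check a candidate G(x) by differentiating: d/dx[G] must match the given G'(x).
A general antiderivative is 5*log(x**2 + 3)/2 - sqrt(3)*atan(sqrt(3)*x/3)/3 + C.
The condition gives C = -1 + 5*log(3)/2 - (5*log(3)/2) = -1.
So G(x) = 5*log(x**2 + 3)/2 - sqrt(3)*atan(sqrt(3)*x/3)/3 - 1.
Check: d/dx[5*log(x**2 + 3)/2 - sqrt(3)*atan(sqrt(3)*x/3)/3 - 1] = (5*x - 1)/(x**2 + 3) = G'(x).

G(x) = 5*log(x**2 + 3)/2 - sqrt(3)*atan(sqrt(3)*x/3)/3 - 1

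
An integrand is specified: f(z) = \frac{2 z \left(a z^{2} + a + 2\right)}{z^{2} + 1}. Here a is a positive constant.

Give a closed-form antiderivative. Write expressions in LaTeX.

Differentiate the proposed F(z) back; it has to land on f(z) exactly.
Check: d/dz[a z^{2} + 2 \log{\left(2 z^{2} + 2 \right)}] = \frac{2 a z^{3} + 2 a z + 4 z}{z^{2} + 1}, which equals f(z).

An antiderivative is F(z) = a z^{2} + 2 \log{\left(2 z^{2} + 2 \right)}.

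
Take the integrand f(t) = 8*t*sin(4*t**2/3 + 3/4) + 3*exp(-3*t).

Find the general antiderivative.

F(t) = (-3*exp(3*t)*cos(4*t**2/3 + 3/4) - 1)*exp(-3*t) + C

Integrate term by term and add the pieces.
Check: d/dt[(-3*exp(3*t)*cos(4*t**2/3 + 3/4) - 1)*exp(-3*t)] = (8*t*exp(3*t)*sin(4*t**2/3 + 3/4) + 3)*exp(-3*t), which equals f(t).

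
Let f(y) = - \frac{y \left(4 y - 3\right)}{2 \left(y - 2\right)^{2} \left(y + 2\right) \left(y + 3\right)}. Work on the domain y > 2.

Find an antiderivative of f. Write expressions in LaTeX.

The denominator factors as 2 \left(y - 2\right)^{2} \left(y + 2\right) \left(y + 3\right); partial fractions split f into directly integrable pieces: \frac{9}{10 \left(y + 3\right)} - \frac{11}{16 \left(y + 2\right)} - \frac{17}{80 \left(y - 2\right)} - \frac{1}{4 \left(y - 2\right)^{2}}.
Check: d/dy[\frac{- 17 \left(y - 2\right) \log{\left(y - 2 \right)} - 55 \left(y - 2\right) \log{\left(y + 2 \right)} + 72 \left(y - 2\right) \log{\left(y + 3 \right)} + 20}{80 \left(y - 2\right)}] = \frac{- 4 y^{2} + 3 y}{2 y^{4} + 2 y^{3} - 20 y^{2} - 8 y + 48}, which equals f(y).

An antiderivative is F(y) = \frac{- 17 \left(y - 2\right) \log{\left(y - 2 \right)} - 55 \left(y - 2\right) \log{\left(y + 2 \right)} + 72 \left(y - 2\right) \log{\left(y + 3 \right)} + 20}{80 \left(y - 2\right)}.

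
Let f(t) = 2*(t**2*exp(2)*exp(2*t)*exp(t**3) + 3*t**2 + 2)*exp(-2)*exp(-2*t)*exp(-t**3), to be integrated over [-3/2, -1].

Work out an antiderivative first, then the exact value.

An antiderivative F(t) passes only if d/dt[F] lands on f(t) exactly.
F(t) = 2*t**3/3 - 2*exp(-2)*exp(-2*t)*exp(-t**3) is an antiderivative of f.
Check: d/dt[2*t**3/3 - 2*exp(-2)*exp(-2*t)*exp(-t**3)] = (2*t**2*exp(2)*exp(2*t)*exp(t**3) + 6*t**2 + 4)*exp(-2)*exp(-2*t)*exp(-t**3), which equals f(t).
F(-1) = -2*exp(1) - 2/3; F(-3/2) = -2*exp(35/8) - 9/4.
Integral = F(-1) - F(-3/2) = -2*exp(1) + 19/12 + 2*exp(35/8).

Antiderivative: F(t) = 2*t**3/3 - 2*exp(-2)*exp(-2*t)*exp(-t**3); value = -2*exp(1) + 19/12 + 2*exp(35/8)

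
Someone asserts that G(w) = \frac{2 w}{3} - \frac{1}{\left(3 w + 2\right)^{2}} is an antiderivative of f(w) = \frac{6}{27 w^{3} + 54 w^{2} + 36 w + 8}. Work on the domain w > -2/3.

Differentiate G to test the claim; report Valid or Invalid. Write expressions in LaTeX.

Invalid: d/dw[G] - f = \frac{2}{3}, which is not 0.

d/dw[G] = \frac{54 w^{3} + 108 w^{2} + 72 w + 34}{81 w^{3} + 162 w^{2} + 108 w + 24}
d/dw[G] - f(w) = \frac{2}{3} != 0.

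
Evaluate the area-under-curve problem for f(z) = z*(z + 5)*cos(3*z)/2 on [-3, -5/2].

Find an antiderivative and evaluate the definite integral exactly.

Antiderivative: F(z) = z**2*sin(3*z)/6 + 5*z*sin(3*z)/6 + z*cos(3*z)/9 - sin(3*z)/27 + 5*cos(3*z)/18; value = -28*sin(9)/27 + cos(9)/18 + 233*sin(15/2)/216

An antiderivative F(z) passes only if d/dz[F] lands on f(z) exactly.
F(z) = z**2*sin(3*z)/6 + 5*z*sin(3*z)/6 + z*cos(3*z)/9 - sin(3*z)/27 + 5*cos(3*z)/18 is an antiderivative of f.
Check: d/dz[z**2*sin(3*z)/6 + 5*z*sin(3*z)/6 + z*cos(3*z)/9 - sin(3*z)/27 + 5*cos(3*z)/18] = z**2*cos(3*z)/2 + 5*z*cos(3*z)/2, which equals f(z).
F(-5/2) = 233*sin(15/2)/216; F(-3) = -cos(9)/18 + 28*sin(9)/27.
Integral = F(-5/2) - F(-3) = -28*sin(9)/27 + cos(9)/18 + 233*sin(15/2)/216.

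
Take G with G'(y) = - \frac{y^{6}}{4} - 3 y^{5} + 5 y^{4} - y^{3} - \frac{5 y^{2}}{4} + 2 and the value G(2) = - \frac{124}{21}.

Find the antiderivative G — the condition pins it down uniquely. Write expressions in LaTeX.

Integrate term by term and add the pieces.
A general antiderivative is - \frac{y^{7}}{28} - \frac{y^{6}}{2} + y^{5} - \frac{y^{4}}{4} - \frac{5 y^{3}}{12} + 2 y + C.
The condition gives C = - \frac{124}{21} - (- \frac{166}{21}) = 2.
So G(y) = \frac{- 3 y^{7} - 42 y^{6} + 84 y^{5} - 21 y^{4} - 35 y^{3} + 168 y + 168}{84}.
Check: d/dy[\frac{- 3 y^{7} - 42 y^{6} + 84 y^{5} - 21 y^{4} - 35 y^{3} + 168 y + 168}{84}] = - \frac{y^{6}}{4} - 3 y^{5} + 5 y^{4} - y^{3} - \frac{5 y^{2}}{4} + 2 = G'(y).

G(y) = \frac{- 3 y^{7} - 42 y^{6} + 84 y^{5} - 21 y^{4} - 35 y^{3} + 168 y + 168}{84}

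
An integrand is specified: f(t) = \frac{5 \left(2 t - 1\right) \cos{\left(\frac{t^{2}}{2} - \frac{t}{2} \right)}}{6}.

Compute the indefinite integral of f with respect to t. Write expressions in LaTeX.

f matches the chain-rule pattern g'(h)*h' with inner function h(t) = \frac{t^{2}}{2} - \frac{t}{2}; substituting u = h(t) collapses the integral.
Check: d/dt[\frac{5 \sin{\left(\frac{t^{2}}{2} - \frac{t}{2} \right)}}{3}] = \frac{5 t \cos{\left(\frac{t^{2}}{2} - \frac{t}{2} \right)}}{3} - \frac{5 \cos{\left(\frac{t^{2}}{2} - \frac{t}{2} \right)}}{6}, which equals f(t).

F(t) = \frac{5 \sin{\left(\frac{t^{2}}{2} - \frac{t}{2} \right)}}{3} + C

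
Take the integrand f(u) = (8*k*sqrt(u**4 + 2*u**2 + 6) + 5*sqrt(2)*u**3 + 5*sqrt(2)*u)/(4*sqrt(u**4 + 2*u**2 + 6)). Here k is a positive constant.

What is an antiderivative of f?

Differentiate the proposed F(u) back; it has to land on f(u) exactly.
Check: d/du[2*k*u + 5*sqrt(u**4/2 + u**2 + 3)/4] = (8*k*sqrt(u**4 + 2*u**2 + 6) + 5*sqrt(2)*u**3 + 5*sqrt(2)*u)/(4*sqrt(u**4 + 2*u**2 + 6)) = f(u).

An antiderivative is F(u) = 2*k*u + 5*sqrt(u**4/2 + u**2 + 3)/4.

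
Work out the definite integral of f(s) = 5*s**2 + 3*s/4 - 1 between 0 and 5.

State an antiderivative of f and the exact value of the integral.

Integrate term by term and add the pieces.
F(s) = s*(40*s**2 + 9*s - 24)/24 is an antiderivative of f.
Check: d/ds[s*(40*s**2 + 9*s - 24)/24] = 5*s**2 + 3*s/4 - 1 = f(s).
F(5) = 5105/24; F(0) = 0.
Integral = F(5) - F(0) = 5105/24.

Antiderivative: F(s) = s*(40*s**2 + 9*s - 24)/24; value = 5105/24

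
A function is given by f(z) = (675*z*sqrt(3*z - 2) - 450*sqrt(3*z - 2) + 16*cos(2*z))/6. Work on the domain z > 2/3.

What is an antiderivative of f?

An antiderivative is F(z) = 45*z**2*sqrt(3*z - 2) - 60*z*sqrt(3*z - 2) + 20*sqrt(3*z - 2) + 4*sin(2*z)/3.

Differentiate the proposed F(z) back; it has to land on f(z) exactly.
Check: d/dz[45*z**2*sqrt(3*z - 2) - 60*z*sqrt(3*z - 2) + 20*sqrt(3*z - 2) + 4*sin(2*z)/3] = (2025*z**2 - 2700*z + 16*sqrt(3*z - 2)*cos(2*z) + 900)/(6*sqrt(3*z - 2)), which equals f(z).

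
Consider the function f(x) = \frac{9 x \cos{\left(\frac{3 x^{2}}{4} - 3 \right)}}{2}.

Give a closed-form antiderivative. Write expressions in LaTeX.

An antiderivative is F(x) = 3 \sin{\left(\frac{3 x^{2}}{4} - 3 \right)}.

f matches the chain-rule pattern g'(h)*h' with inner function h(x) = \frac{3 x^{2}}{4} - 3; substituting u = h(x) collapses the integral.
Check: d/dx[3 \sin{\left(\frac{3 x^{2}}{4} - 3 \right)}] = \frac{9 x \cos{\left(\frac{3 x^{2}}{4} - 3 \right)}}{2} = f(x).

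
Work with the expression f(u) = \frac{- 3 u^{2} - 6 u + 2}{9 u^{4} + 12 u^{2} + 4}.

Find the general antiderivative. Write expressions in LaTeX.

F(u) = \frac{u + 1}{3 u^{2} + 2} + C

Recognize the product-rule pattern: f = v'r + vr' with v = \frac{1}{3 u^{2} + 2}, r = u + 1, so integration by parts undoes it.
Check: d/du[\frac{u + 1}{3 u^{2} + 2}] = \frac{- 3 u^{2} - 6 u + 2}{9 u^{4} + 12 u^{2} + 4} = f(u).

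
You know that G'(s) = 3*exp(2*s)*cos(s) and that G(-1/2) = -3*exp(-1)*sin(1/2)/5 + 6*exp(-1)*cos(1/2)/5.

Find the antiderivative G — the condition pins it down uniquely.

G(s) = 3*exp(2*s)*sin(s)/5 + 6*exp(2*s)*cos(s)/5

Whatever form G(s) takes, its d/ds must return the stated G'(s).
A general antiderivative is 3*exp(2*s)*sin(s)/5 + 6*exp(2*s)*cos(s)/5 + C.
The condition gives C = -3*exp(-1)*sin(1/2)/5 + 6*exp(-1)*cos(1/2)/5 - (-3*exp(-1)*sin(1/2)/5 + 6*exp(-1)*cos(1/2)/5) = 0.
So G(s) = 3*exp(2*s)*sin(s)/5 + 6*exp(2*s)*cos(s)/5.
Check: d/ds[3*exp(2*s)*sin(s)/5 + 6*exp(2*s)*cos(s)/5] = 3*exp(2*s)*cos(s) = G'(s).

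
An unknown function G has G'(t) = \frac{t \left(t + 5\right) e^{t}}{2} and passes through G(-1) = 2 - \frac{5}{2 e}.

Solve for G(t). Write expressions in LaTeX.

Recognize the product-rule pattern: G'(t) = u'v + uv' with u = \frac{t^{2}}{2} + \frac{3 t}{2} - \frac{3}{2}, v = e^{t}, so integration by parts undoes it.
A general antiderivative is \frac{\left(t^{2} + 3 t - 3\right) e^{t}}{2} + C.
The condition gives C = 2 - \frac{5}{2 e} - (- \frac{5}{2 e}) = 2.
So G(t) = \frac{\left(t^{2} + 3 t - 3\right) e^{t} + 4}{2}.
Check: d/dt[\frac{\left(t^{2} + 3 t - 3\right) e^{t} + 4}{2}] = \frac{t^{2} e^{t}}{2} + \frac{5 t e^{t}}{2}, which equals G'(t).

G(t) = \frac{\left(t^{2} + 3 t - 3\right) e^{t} + 4}{2}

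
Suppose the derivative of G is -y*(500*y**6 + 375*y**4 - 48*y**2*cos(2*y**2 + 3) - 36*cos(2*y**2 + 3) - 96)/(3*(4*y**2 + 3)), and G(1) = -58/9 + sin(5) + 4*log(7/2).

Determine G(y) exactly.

G(y) = -125*y**6/18 + 4*log(2*y**2 + 3/2) + sin(2*y**2 + 3) + 1/2

Since d/dy undoes antidifferentiation here, G(y) must give back the stated G'(y).
A general antiderivative is -125*y**6/18 + 4*log(2*y**2 + 3/2) + sin(2*y**2 + 3) + C.
The condition gives C = -58/9 + sin(5) + 4*log(7/2) - (-125/18 + sin(5) + 4*log(7/2)) = 1/2.
So G(y) = -125*y**6/18 + 4*log(2*y**2 + 3/2) + sin(2*y**2 + 3) + 1/2.
Check: d/dy[-125*y**6/18 + 4*log(2*y**2 + 3/2) + sin(2*y**2 + 3) + 1/2] = (-500*y**7 - 375*y**5 + 48*y**3*cos(2*y**2 + 3) + 36*y*cos(2*y**2 + 3) + 96*y)/(12*y**2 + 9), which equals G'(y).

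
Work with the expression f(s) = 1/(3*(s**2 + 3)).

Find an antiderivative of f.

An antiderivative F(s) passes only if d/ds[F] lands on f(s) exactly.
Check: d/ds[sqrt(3)*atan(sqrt(3)*s/3)/9] = 1/(3*s**2 + 9), which equals f(s).

An antiderivative is F(s) = sqrt(3)*atan(sqrt(3)*s/3)/9.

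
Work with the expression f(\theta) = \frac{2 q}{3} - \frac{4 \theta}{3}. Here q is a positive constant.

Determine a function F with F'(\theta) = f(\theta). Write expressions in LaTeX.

A candidate is checked by its d/d\theta: the result must match f(\theta).
Check: d/d\theta[\frac{2 q \theta}{3} - \frac{2 \theta^{2}}{3}] = \frac{2 q}{3} - \frac{4 \theta}{3} = f(\theta).

An antiderivative is F(\theta) = \frac{2 q \theta}{3} - \frac{2 \theta^{2}}{3}.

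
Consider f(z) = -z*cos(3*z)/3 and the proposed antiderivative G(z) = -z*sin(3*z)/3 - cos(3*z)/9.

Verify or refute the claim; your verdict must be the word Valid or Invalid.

Invalid: d/dz[G] - f = -2*z*cos(3*z)/3, which is not 0.

d/dz[G] = -z*cos(3*z)
d/dz[G] - f(z) = -2*z*cos(3*z)/3 != 0.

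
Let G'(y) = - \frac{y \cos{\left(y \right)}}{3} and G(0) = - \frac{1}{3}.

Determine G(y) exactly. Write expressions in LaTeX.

For G(y) to be correct, d/dy[G] must agree with the stated G'(y) identically.
A general antiderivative is - \frac{y \sin{\left(y \right)}}{3} - \frac{\cos{\left(y \right)}}{3} + C.
The condition gives C = - \frac{1}{3} - (- \frac{1}{3}) = 0.
So G(y) = \frac{- y \sin{\left(y \right)} - \cos{\left(y \right)}}{3}.
Check: d/dy[\frac{- y \sin{\left(y \right)} - \cos{\left(y \right)}}{3}] = - \frac{y \cos{\left(y \right)}}{3} = G'(y).

G(y) = \frac{- y \sin{\left(y \right)} - \cos{\left(y \right)}}{3}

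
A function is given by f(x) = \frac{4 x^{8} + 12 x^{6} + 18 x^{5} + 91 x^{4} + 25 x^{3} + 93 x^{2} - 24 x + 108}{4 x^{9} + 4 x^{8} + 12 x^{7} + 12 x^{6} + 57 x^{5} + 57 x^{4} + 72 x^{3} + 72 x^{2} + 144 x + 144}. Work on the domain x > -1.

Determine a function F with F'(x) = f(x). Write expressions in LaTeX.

An antiderivative is F(x) = - \frac{3 x}{2 x^{4} + 3 x^{2} + 12} + \log{\left(3 x + 3 \right)} - \frac{1}{x^{4} + \frac{3 x^{2}}{2} + 6}.

Recover f(x) by differentiating a candidate F(x); any mismatch rules it out.
Check: d/dx[- \frac{3 x}{2 x^{4} + 3 x^{2} + 12} + \log{\left(3 x + 3 \right)} - \frac{1}{x^{4} + \frac{3 x^{2}}{2} + 6}] = \frac{4 x^{8} + 12 x^{6} + 18 x^{5} + 91 x^{4} + 25 x^{3} + 93 x^{2} - 24 x + 108}{4 x^{9} + 4 x^{8} + 12 x^{7} + 12 x^{6} + 57 x^{5} + 57 x^{4} + 72 x^{3} + 72 x^{2} + 144 x + 144} = f(x).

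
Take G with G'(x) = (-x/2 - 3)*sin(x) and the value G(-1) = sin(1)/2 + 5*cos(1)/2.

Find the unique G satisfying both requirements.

G(x) = (x*cos(x) - sin(x) + 6*cos(x))/2

A first test for any G(x): its x-derivative must equal the given G'(x).
A general antiderivative is x*cos(x)/2 - sin(x)/2 + 3*cos(x) + C.
The condition gives C = sin(1)/2 + 5*cos(1)/2 - (sin(1)/2 + 5*cos(1)/2) = 0.
So G(x) = (x*cos(x) - sin(x) + 6*cos(x))/2.
Check: d/dx[(x*cos(x) - sin(x) + 6*cos(x))/2] = -x*sin(x)/2 - 3*sin(x), which equals G'(x).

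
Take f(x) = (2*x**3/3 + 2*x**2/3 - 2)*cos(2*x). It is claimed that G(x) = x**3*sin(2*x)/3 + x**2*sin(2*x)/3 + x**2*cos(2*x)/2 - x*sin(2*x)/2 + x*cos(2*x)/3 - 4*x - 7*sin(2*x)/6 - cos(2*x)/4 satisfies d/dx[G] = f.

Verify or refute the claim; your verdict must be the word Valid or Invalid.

d/dx[G] = 2*x**3*cos(2*x)/3 + 2*x**2*cos(2*x)/3 - 2*cos(2*x) - 4
d/dx[G] - f(x) = -4 != 0.

Invalid: d/dx[G] - f = -4, which is not 0.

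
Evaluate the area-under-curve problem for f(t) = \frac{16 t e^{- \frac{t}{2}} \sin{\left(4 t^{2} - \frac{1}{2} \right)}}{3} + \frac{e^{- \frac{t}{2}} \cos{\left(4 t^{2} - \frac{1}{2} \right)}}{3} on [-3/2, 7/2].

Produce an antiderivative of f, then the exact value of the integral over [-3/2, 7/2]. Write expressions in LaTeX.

Recognize the product-rule pattern: f = u'v + uv' with u = - \frac{2 \cos{\left(4 t^{2} - \frac{1}{2} \right)}}{3}, v = e^{- \frac{t}{2}}, so integration by parts undoes it.
F(t) = - \frac{2 e^{- \frac{t}{2}} \cos{\left(4 t^{2} - \frac{1}{2} \right)}}{3} is an antiderivative of f.
Check: d/dt[- \frac{2 e^{- \frac{t}{2}} \cos{\left(4 t^{2} - \frac{1}{2} \right)}}{3}] = \frac{\left(16 t \sin{\left(4 t^{2} - \frac{1}{2} \right)} + \cos{\left(4 t^{2} - \frac{1}{2} \right)}\right) e^{- \frac{t}{2}}}{3}, which equals f(t).
F(7/2) = - \frac{2 \cos{\left(\frac{97}{2} \right)}}{3 e^{\frac{7}{4}}}; F(-3/2) = - \frac{2 e^{\frac{3}{4}} \cos{\left(\frac{17}{2} \right)}}{3}.
Integral = F(7/2) - F(-3/2) = \frac{2 e^{\frac{3}{4}} \cos{\left(\frac{17}{2} \right)}}{3} - \frac{2 \cos{\left(\frac{97}{2} \right)}}{3 e^{\frac{7}{4}}}.

Antiderivative: F(t) = - \frac{2 e^{- \frac{t}{2}} \cos{\left(4 t^{2} - \frac{1}{2} \right)}}{3}; value = \frac{2 e^{\frac{3}{4}} \cos{\left(\frac{17}{2} \right)}}{3} - \frac{2 \cos{\left(\frac{97}{2} \right)}}{3 e^{\frac{7}{4}}}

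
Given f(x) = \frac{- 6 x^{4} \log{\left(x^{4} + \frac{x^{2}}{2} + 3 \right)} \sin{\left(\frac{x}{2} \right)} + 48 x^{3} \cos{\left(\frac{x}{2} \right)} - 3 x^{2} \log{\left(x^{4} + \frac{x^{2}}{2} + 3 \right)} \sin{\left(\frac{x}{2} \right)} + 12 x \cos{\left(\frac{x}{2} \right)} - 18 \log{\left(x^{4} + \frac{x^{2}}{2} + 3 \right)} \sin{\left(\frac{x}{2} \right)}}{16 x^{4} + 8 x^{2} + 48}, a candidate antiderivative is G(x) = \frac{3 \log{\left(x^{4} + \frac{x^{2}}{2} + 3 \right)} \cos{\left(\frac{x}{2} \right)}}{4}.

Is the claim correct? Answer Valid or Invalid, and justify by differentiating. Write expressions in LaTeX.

Valid: G'(x) = f(x).

d/dx[G] = \frac{- 6 x^{4} \log{\left(x^{4} + \frac{x^{2}}{2} + 3 \right)} \sin{\left(\frac{x}{2} \right)} + 48 x^{3} \cos{\left(\frac{x}{2} \right)} - 3 x^{2} \log{\left(x^{4} + \frac{x^{2}}{2} + 3 \right)} \sin{\left(\frac{x}{2} \right)} + 12 x \cos{\left(\frac{x}{2} \right)} - 18 \log{\left(x^{4} + \frac{x^{2}}{2} + 3 \right)} \sin{\left(\frac{x}{2} \right)}}{16 x^{4} + 8 x^{2} + 48}
This equals f(x) exactly, so the claim holds.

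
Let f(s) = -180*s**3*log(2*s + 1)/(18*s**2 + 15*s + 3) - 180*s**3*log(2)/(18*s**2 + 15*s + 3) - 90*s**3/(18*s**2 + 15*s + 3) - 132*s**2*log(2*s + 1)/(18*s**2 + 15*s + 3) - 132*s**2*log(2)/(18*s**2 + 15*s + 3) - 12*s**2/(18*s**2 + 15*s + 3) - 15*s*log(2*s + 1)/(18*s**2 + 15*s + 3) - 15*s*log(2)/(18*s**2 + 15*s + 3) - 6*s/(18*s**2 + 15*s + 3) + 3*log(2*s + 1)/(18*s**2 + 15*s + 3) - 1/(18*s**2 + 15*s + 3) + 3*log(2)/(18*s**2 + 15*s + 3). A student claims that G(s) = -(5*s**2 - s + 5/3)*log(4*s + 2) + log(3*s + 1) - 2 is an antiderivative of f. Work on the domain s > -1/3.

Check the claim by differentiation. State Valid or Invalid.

Valid: G'(s) = f(s).

d/ds[G] = (-180*s**3*log(2*s + 1) - 180*s**3*log(2) - 90*s**3 - 132*s**2*log(2*s + 1) - 132*s**2*log(2) - 12*s**2 - 15*s*log(2*s + 1) - 15*s*log(2) - 6*s + 3*log(2*s + 1) - 1 + 3*log(2))/(18*s**2 + 15*s + 3)
This equals f(s) exactly, so the claim holds.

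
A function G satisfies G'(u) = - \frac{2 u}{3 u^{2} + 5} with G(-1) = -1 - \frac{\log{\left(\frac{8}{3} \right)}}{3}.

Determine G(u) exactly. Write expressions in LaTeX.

G(u) = \frac{- \log{\left(u^{2} + \frac{5}{3} \right)} - 3}{3}

G'(u) matches the chain-rule pattern g'(h)*h' with inner function h(u) = u^{2} + \frac{5}{3}; substituting w = h(u) collapses the integral.
A general antiderivative is - \frac{\log{\left(u^{2} + \frac{5}{3} \right)}}{3} + C.
The condition gives C = -1 - \frac{\log{\left(\frac{8}{3} \right)}}{3} - (- \frac{\log{\left(\frac{8}{3} \right)}}{3}) = -1.
So G(u) = \frac{- \log{\left(u^{2} + \frac{5}{3} \right)} - 3}{3}.
Check: d/du[\frac{- \log{\left(u^{2} + \frac{5}{3} \right)} - 3}{3}] = - \frac{2 u}{3 u^{2} + 5} = G'(u).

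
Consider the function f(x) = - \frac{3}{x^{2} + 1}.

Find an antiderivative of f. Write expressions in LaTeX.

An antiderivative is F(x) = - 3 \operatorname{atan}{\left(x \right)}.

Check any antiderivative F(x) by computing F'(x) and comparing it with f(x).
Check: d/dx[- 3 \operatorname{atan}{\left(x \right)}] = - \frac{3}{x^{2} + 1} = f(x).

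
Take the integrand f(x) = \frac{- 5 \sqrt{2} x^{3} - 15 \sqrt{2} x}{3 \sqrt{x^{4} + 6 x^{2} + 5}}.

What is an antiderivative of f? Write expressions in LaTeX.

An antiderivative is F(x) = - \frac{5 \sqrt{\frac{x^{4}}{2} + 3 x^{2} + \frac{5}{2}}}{3}.

f matches the chain-rule pattern g'(h)*h' with inner function h(x) = \frac{x^{4}}{2} + 3 x^{2} + \frac{5}{2}; substituting u = h(x) collapses the integral.
Check: d/dx[- \frac{5 \sqrt{\frac{x^{4}}{2} + 3 x^{2} + \frac{5}{2}}}{3}] = \frac{- 5 \sqrt{2} x^{3} - 15 \sqrt{2} x}{3 \sqrt{x^{4} + 6 x^{2} + 5}} = f(x).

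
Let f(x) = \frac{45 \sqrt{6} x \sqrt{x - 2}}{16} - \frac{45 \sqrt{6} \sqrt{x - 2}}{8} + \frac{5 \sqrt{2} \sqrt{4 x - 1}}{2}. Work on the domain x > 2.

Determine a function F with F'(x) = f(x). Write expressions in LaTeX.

An antiderivative is F(x) = \frac{27 \sqrt{6} x^{2} \sqrt{x - 2} - 108 \sqrt{6} x \sqrt{x - 2} + 40 \sqrt{2} x \sqrt{4 x - 1} + 108 \sqrt{6} \sqrt{x - 2} - 10 \sqrt{2} \sqrt{4 x - 1}}{24}.

The integrand splits into summands that can be handled one at a time.
Check: d/dx[\frac{27 \sqrt{6} x^{2} \sqrt{x - 2} - 108 \sqrt{6} x \sqrt{x - 2} + 40 \sqrt{2} x \sqrt{4 x - 1} + 108 \sqrt{6} \sqrt{x - 2} - 10 \sqrt{2} \sqrt{4 x - 1}}{24}] = \frac{45 \sqrt{6} x^{2} \sqrt{4 x - 1} + 160 \sqrt{2} x \sqrt{x - 2} - 180 \sqrt{6} x \sqrt{4 x - 1} - 40 \sqrt{2} \sqrt{x - 2} + 180 \sqrt{6} \sqrt{4 x - 1}}{16 \sqrt{x - 2} \sqrt{4 x - 1}}, which equals f(x).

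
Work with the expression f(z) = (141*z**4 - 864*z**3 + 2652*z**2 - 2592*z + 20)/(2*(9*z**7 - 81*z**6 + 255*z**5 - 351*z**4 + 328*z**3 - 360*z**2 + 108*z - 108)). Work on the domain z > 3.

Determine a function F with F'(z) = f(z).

Check any antiderivative F(z) by computing F'(z) and comparing it with f(z).
Check: d/dz[(-15*z**2 - 32*(z - 3)**2 - 10)/(4*(z - 3)**2*(3*z**2 + 2))] = (141*z**4 - 864*z**3 + 2652*z**2 - 2592*z + 20)/(18*z**7 - 162*z**6 + 510*z**5 - 702*z**4 + 656*z**3 - 720*z**2 + 216*z - 216), which equals f(z).

An antiderivative is F(z) = (-15*z**2 - 32*(z - 3)**2 - 10)/(4*(z - 3)**2*(3*z**2 + 2)).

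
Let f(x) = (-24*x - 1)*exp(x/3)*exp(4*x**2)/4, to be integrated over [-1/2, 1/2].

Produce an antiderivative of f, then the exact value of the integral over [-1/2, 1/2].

Antiderivative: F(x) = -3*exp(4*x**2 + x/3)/4; value = -3*exp(7/6)/4 + 3*exp(5/6)/4

The substitution u = 4*x**2 + x/3 works: f is exactly (dF/du)*(du/dx) for that inner function.
F(x) = -3*exp(4*x**2 + x/3)/4 is an antiderivative of f.
Check: d/dx[-3*exp(4*x**2 + x/3)/4] = -6*x*exp(x/3)*exp(4*x**2) - exp(x/3)*exp(4*x**2)/4, which equals f(x).
F(1/2) = -3*exp(7/6)/4; F(-1/2) = -3*exp(5/6)/4.
Integral = F(1/2) - F(-1/2) = -3*exp(7/6)/4 + 3*exp(5/6)/4.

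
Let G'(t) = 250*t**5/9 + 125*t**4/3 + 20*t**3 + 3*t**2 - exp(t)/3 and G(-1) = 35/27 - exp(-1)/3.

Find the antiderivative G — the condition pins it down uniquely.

G(t) = (125*t**6 + 225*t**5 + 135*t**4 + 27*t**3 - 9*exp(t) + 27)/27

Integrate term by term and add the pieces.
A general antiderivative is -(-5*t**2/3 - t)**3 - exp(t)/3 + C.
The condition gives C = 35/27 - exp(-1)/3 - (8/27 - exp(-1)/3) = 1.
So G(t) = (125*t**6 + 225*t**5 + 135*t**4 + 27*t**3 - 9*exp(t) + 27)/27.
Check: d/dt[(125*t**6 + 225*t**5 + 135*t**4 + 27*t**3 - 9*exp(t) + 27)/27] = 250*t**5/9 + 125*t**4/3 + 20*t**3 + 3*t**2 - exp(t)/3 = G'(t).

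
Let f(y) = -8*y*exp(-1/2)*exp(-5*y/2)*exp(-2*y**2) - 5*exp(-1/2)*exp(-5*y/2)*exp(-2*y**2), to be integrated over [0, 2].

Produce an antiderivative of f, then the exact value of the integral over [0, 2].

The substitution u = -2*y**2 - 5*y/2 - 1/2 works: f is exactly (dF/du)*(du/dy) for that inner function.
F(y) = 2*exp(-2*y**2 - 5*y/2 - 1/2) is an antiderivative of f.
Check: d/dy[2*exp(-2*y**2 - 5*y/2 - 1/2)] = (-8*y - 5)*exp(-1/2)*exp(-5*y/2)*exp(-2*y**2), which equals f(y).
F(2) = 2*exp(-27/2); F(0) = 2*exp(-1/2).
Integral = F(2) - F(0) = -2*exp(-1/2) + 2*exp(-27/2).

Antiderivative: F(y) = 2*exp(-2*y**2 - 5*y/2 - 1/2); value = -2*exp(-1/2) + 2*exp(-27/2)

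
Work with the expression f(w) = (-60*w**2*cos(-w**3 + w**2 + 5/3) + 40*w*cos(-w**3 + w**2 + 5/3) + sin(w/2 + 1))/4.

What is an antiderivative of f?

Differentiate the proposed F(w) back; it has to land on f(w) exactly.
Check: d/dw[5*sin(-w**3 + w**2 + 5/3) - cos(w/2 + 1)/2] = -15*w**2*cos(-w**3 + w**2 + 5/3) + 10*w*cos(-w**3 + w**2 + 5/3) + sin(w/2 + 1)/4, which equals f(w).

An antiderivative is F(w) = 5*sin(-w**3 + w**2 + 5/3) - cos(w/2 + 1)/2.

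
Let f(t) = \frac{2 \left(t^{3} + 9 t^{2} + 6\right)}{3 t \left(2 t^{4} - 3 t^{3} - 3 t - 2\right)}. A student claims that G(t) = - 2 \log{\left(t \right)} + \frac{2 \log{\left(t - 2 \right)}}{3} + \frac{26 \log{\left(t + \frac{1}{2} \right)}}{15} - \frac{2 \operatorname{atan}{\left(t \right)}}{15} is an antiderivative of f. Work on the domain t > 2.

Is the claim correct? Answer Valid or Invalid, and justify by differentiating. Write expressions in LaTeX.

Invalid: d/dt[G] - f = \frac{2 t}{5 t^{2} + 5}, which is not 0.

d/dt[G] = \frac{12 t^{4} - 8 t^{3} + 78 t^{2} + 60}{30 t^{5} - 45 t^{4} - 45 t^{2} - 30 t}
d/dt[G] - f(t) = \frac{2 t}{5 t^{2} + 5} != 0.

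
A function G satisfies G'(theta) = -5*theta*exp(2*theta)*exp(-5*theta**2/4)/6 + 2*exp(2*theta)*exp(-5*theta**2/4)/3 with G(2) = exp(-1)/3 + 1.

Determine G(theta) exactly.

G'(theta) matches the chain-rule pattern g'(h)*h' with inner function h(theta) = -5*theta**2/4 + 2*theta; substituting u = h(theta) collapses the integral.
A general antiderivative is exp(-5*theta**2/4 + 2*theta)/3 + C.
The condition gives C = exp(-1)/3 + 1 - (exp(-1)/3) = 1.
So G(theta) = exp(2*theta)*exp(-5*theta**2/4)/3 + 1.
Check: d/dtheta[exp(2*theta)*exp(-5*theta**2/4)/3 + 1] = (-5*theta*exp(2*theta) + 4*exp(2*theta))*exp(-5*theta**2/4)/6, which equals G'(theta).

G(theta) = exp(2*theta)*exp(-5*theta**2/4)/3 + 1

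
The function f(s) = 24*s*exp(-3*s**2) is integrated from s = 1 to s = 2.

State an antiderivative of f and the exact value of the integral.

f matches the chain-rule pattern g'(h)*h' with inner function h(s) = -3*s**2; substituting u = h(s) collapses the integral.
F(s) = -4*exp(-3*s**2) is an antiderivative of f.
Check: d/ds[-4*exp(-3*s**2)] = 24*s*exp(-3*s**2) = f(s).
F(2) = -4*exp(-12); F(1) = -4*exp(-3).
Integral = F(2) - F(1) = -4*exp(-12) + 4*exp(-3).

Antiderivative: F(s) = -4*exp(-3*s**2); value = -4*exp(-12) + 4*exp(-3)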